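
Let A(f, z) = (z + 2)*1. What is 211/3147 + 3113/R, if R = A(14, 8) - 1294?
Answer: -3175229/1346916 ≈ -2.3574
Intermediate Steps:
A(f, z) = 2 + z (A(f, z) = (2 + z)*1 = 2 + z)
R = -1284 (R = (2 + 8) - 1294 = 10 - 1294 = -1284)
211/3147 + 3113/R = 211/3147 + 3113/(-1284) = 211*(1/3147) + 3113*(-1/1284) = 211/3147 - 3113/1284 = -3175229/1346916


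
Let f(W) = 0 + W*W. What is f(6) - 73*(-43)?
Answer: 3175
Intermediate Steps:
f(W) = W**2 (f(W) = 0 + W**2 = W**2)
f(6) - 73*(-43) = 6**2 - 73*(-43) = 36 + 3139 = 3175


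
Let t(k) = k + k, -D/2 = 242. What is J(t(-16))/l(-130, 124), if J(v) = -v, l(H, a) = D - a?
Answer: -1/19 ≈ -0.052632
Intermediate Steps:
D = -484 (D = -2*242 = -484)
t(k) = 2*k
l(H, a) = -484 - a
J(t(-16))/l(-130, 124) = (-2*(-16))/(-484 - 1*124) = (-1*(-32))/(-484 - 124) = 32/(-608) = 32*(-1/608) = -1/19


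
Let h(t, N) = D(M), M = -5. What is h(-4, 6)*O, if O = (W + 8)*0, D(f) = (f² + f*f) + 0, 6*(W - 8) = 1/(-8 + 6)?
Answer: 0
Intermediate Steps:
W = 95/12 (W = 8 + 1/(6*(-8 + 6)) = 8 + (⅙)/(-2) = 8 + (⅙)*(-½) = 8 - 1/12 = 95/12 ≈ 7.9167)
D(f) = 2*f² (D(f) = (f² + f²) + 0 = 2*f² + 0 = 2*f²)
h(t, N) = 50 (h(t, N) = 2*(-5)² = 2*25 = 50)
O = 0 (O = (95/12 + 8)*0 = (191/12)*0 = 0)
h(-4, 6)*O = 50*0 = 0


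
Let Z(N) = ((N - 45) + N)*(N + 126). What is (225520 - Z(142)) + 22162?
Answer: 183630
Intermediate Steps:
Z(N) = (-45 + 2*N)*(126 + N) (Z(N) = ((-45 + N) + N)*(126 + N) = (-45 + 2*N)*(126 + N))
(225520 - Z(142)) + 22162 = (225520 - (-5670 + 2*142² + 207*142)) + 22162 = (225520 - (-5670 + 2*20164 + 29394)) + 22162 = (225520 - (-5670 + 40328 + 29394)) + 22162 = (225520 - 1*64052) + 22162 = (225520 - 64052) + 22162 = 161468 + 22162 = 183630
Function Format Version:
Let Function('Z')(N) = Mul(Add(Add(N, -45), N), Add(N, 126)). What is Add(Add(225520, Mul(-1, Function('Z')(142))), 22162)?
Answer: 183630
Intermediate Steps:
Function('Z')(N) = Mul(Add(-45, Mul(2, N)), Add(126, N)) (Function('Z')(N) = Mul(Add(Add(-45, N), N), Add(126, N)) = Mul(Add(-45, Mul(2, N)), Add(126, N)))
Add(Add(225520, Mul(-1, Function('Z')(142))), 22162) = Add(Add(225520, Mul(-1, Add(-5670, Mul(2, Pow(142, 2)), Mul(207, 142)))), 22162) = Add(Add(225520, Mul(-1, Add(-5670, Mul(2, 20164), 29394))), 22162) = Add(Add(225520, Mul(-1, Add(-5670, 40328, 29394))), 22162) = Add(Add(225520, Mul(-1, 64052)), 22162) = Add(Add(225520, -64052), 22162) = Add(161468, 22162) = 183630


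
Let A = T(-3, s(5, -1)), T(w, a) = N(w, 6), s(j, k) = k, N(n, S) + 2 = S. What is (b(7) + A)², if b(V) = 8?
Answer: 144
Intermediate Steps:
N(n, S) = -2 + S
T(w, a) = 4 (T(w, a) = -2 + 6 = 4)
A = 4
(b(7) + A)² = (8 + 4)² = 12² = 144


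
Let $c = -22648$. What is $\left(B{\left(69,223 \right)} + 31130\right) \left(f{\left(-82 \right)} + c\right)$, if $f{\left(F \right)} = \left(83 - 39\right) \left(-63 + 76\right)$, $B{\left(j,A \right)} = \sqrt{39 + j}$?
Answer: $-687225880 - 132456 \sqrt{3} \approx -6.8746 \cdot 10^{8}$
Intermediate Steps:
$f{\left(F \right)} = 572$ ($f{\left(F \right)} = 44 \cdot 13 = 572$)
$\left(B{\left(69,223 \right)} + 31130\right) \left(f{\left(-82 \right)} + c\right) = \left(\sqrt{39 + 69} + 31130\right) \left(572 - 22648\right) = \left(\sqrt{108} + 31130\right) \left(-22076\right) = \left(6 \sqrt{3} + 31130\right) \left(-22076\right) = \left(31130 + 6 \sqrt{3}\right) \left(-22076\right) = -687225880 - 132456 \sqrt{3}$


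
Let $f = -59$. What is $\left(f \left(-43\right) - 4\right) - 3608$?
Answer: $-1075$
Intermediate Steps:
$\left(f \left(-43\right) - 4\right) - 3608 = \left(\left(-59\right) \left(-43\right) - 4\right) - 3608 = \left(2537 - 4\right) - 3608 = 2533 - 3608 = -1075$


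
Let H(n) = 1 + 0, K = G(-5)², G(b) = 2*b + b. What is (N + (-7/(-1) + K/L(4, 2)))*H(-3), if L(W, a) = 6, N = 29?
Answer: 147/2 ≈ 73.500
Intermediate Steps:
G(b) = 3*b
K = 225 (K = (3*(-5))² = (-15)² = 225)
H(n) = 1
(N + (-7/(-1) + K/L(4, 2)))*H(-3) = (29 + (-7/(-1) + 225/6))*1 = (29 + (-7*(-1) + 225*(⅙)))*1 = (29 + (7 + 75/2))*1 = (29 + 89/2)*1 = (147/2)*1 = 147/2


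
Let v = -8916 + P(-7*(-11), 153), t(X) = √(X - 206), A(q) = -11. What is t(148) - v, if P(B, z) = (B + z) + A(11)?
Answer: 8697 + I*√58 ≈ 8697.0 + 7.6158*I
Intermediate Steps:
P(B, z) = -11 + B + z (P(B, z) = (B + z) - 11 = -11 + B + z)
t(X) = √(-206 + X)
v = -8697 (v = -8916 + (-11 - 7*(-11) + 153) = -8916 + (-11 + 77 + 153) = -8916 + 219 = -8697)
t(148) - v = √(-206 + 148) - 1*(-8697) = √(-58) + 8697 = I*√58 + 8697 = 8697 + I*√58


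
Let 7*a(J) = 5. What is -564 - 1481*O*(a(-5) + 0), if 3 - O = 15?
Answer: 84912/7 ≈ 12130.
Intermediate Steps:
a(J) = 5/7 (a(J) = (⅐)*5 = 5/7)
O = -12 (O = 3 - 1*15 = 3 - 15 = -12)
-564 - 1481*O*(a(-5) + 0) = -564 - (-17772)*(5/7 + 0) = -564 - (-17772)*5/7 = -564 - 1481*(-60/7) = -564 + 88860/7 = 84912/7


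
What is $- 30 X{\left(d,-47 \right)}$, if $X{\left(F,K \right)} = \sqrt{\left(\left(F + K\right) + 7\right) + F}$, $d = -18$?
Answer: $- 60 i \sqrt{19} \approx - 261.53 i$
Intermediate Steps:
$X{\left(F,K \right)} = \sqrt{7 + K + 2 F}$ ($X{\left(F,K \right)} = \sqrt{\left(7 + F + K\right) + F} = \sqrt{7 + K + 2 F}$)
$- 30 X{\left(d,-47 \right)} = - 30 \sqrt{7 - 47 + 2 \left(-18\right)} = - 30 \sqrt{7 - 47 - 36} = - 30 \sqrt{-76} = - 30 \cdot 2 i \sqrt{19} = - 60 i \sqrt{19}$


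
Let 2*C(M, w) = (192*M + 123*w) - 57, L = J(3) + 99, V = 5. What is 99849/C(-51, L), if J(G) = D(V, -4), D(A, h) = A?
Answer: 66566/981 ≈ 67.855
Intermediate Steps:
J(G) = 5
L = 104 (L = 5 + 99 = 104)
C(M, w) = -57/2 + 96*M + 123*w/2 (C(M, w) = ((192*M + 123*w) - 57)/2 = ((123*w + 192*M) - 57)/2 = (-57 + 123*w + 192*M)/2 = -57/2 + 96*M + 123*w/2)
99849/C(-51, L) = 99849/(-57/2 + 96*(-51) + (123/2)*104) = 99849/(-57/2 - 4896 + 6396) = 99849/(2943/2) = 99849*(2/2943) = 66566/981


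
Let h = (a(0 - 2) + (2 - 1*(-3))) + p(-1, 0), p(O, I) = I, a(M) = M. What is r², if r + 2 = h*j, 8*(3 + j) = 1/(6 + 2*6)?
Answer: 277729/2304 ≈ 120.54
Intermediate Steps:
h = 3 (h = ((0 - 2) + (2 - 1*(-3))) + 0 = (-2 + (2 + 3)) + 0 = (-2 + 5) + 0 = 3 + 0 = 3)
j = -431/144 (j = -3 + 1/(8*(6 + 2*6)) = -3 + 1/(8*(6 + 12)) = -3 + (⅛)/18 = -3 + (⅛)*(1/18) = -3 + 1/144 = -431/144 ≈ -2.9931)
r = -527/48 (r = -2 + 3*(-431/144) = -2 - 431/48 = -527/48 ≈ -10.979)
r² = (-527/48)² = 277729/2304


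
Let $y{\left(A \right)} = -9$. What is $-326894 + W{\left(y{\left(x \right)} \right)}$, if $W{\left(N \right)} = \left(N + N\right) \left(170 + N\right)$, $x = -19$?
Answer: $-329792$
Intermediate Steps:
$W{\left(N \right)} = 2 N \left(170 + N\right)$
$-326894 + W{\left(y{\left(x \right)} \right)} = -326894 + 2 \left(-9\right) \left(170 - 9\right) = -326894 + 2 \left(-9\right) 161 = -326894 - 2898 = -329792$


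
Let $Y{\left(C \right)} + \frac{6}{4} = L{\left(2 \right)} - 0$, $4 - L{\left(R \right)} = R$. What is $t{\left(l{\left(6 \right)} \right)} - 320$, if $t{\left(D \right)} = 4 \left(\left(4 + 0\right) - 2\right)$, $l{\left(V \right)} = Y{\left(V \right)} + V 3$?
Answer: $-312$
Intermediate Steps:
$L{\left(R \right)} = 4 - R$
$Y{\left(C \right)} = \frac{1}{2}$ ($Y{\left(C \right)} = - \frac{3}{2} + \left(\left(4 - 2\right) - 0\right) = - \frac{3}{2} + \left(\left(4 - 2\right) + 0\right) = - \frac{3}{2} + \left(2 + 0\right) = - \frac{3}{2} + 2 = \frac{1}{2}$)
$l{\left(V \right)} = \frac{1}{2} + 3 V$ ($l{\left(V \right)} = \frac{1}{2} + V 3 = \frac{1}{2} + 3 V$)
$t{\left(D \right)} = 8$ ($t{\left(D \right)} = 4 \left(4 - 2\right) = 4 \cdot 2 = 8$)
$t{\left(l{\left(6 \right)} \right)} - 320 = 8 - 320 = -312$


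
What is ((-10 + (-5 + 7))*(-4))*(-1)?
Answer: -32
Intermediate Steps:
((-10 + (-5 + 7))*(-4))*(-1) = ((-10 + 2)*(-4))*(-1) = -8*(-4)*(-1) = 32*(-1) = -32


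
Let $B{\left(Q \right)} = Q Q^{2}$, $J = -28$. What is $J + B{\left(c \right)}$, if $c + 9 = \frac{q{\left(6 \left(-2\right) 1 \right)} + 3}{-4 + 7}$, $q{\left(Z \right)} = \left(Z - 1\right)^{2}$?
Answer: $\frac{3047869}{27} \approx 1.1288 \cdot 10^{5}$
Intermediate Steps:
$q{\left(Z \right)} = \left(-1 + Z\right)^{2}$
$c = \frac{145}{3}$ ($c = -9 + \frac{\left(-1 + 6 \left(-2\right) 1\right)^{2} + 3}{-4 + 7} = -9 + \frac{\left(-1 - 12\right)^{2} + 3}{3} = -9 + \left(\left(-1 - 12\right)^{2} + 3\right) \frac{1}{3} = -9 + \left(\left(-13\right)^{2} + 3\right) \frac{1}{3} = -9 + \left(169 + 3\right) \frac{1}{3} = -9 + 172 \cdot \frac{1}{3} = -9 + \frac{172}{3} = \frac{145}{3} \approx 48.333$)
$B{\left(Q \right)} = Q^{3}$
$J + B{\left(c \right)} = -28 + \left(\frac{145}{3}\right)^{3} = -28 + \frac{3048625}{27} = \frac{3047869}{27}$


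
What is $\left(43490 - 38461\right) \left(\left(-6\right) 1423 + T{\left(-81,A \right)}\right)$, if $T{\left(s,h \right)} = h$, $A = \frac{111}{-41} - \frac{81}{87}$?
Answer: $- \frac{51074564232}{1189} \approx -4.2956 \cdot 10^{7}$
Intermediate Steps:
$A = - \frac{4326}{1189}$ ($A = 111 \left(- \frac{1}{41}\right) - \frac{27}{29} = - \frac{111}{41} - \frac{27}{29} = - \frac{4326}{1189} \approx -3.6384$)
$\left(43490 - 38461\right) \left(\left(-6\right) 1423 + T{\left(-81,A \right)}\right) = \left(43490 - 38461\right) \left(\left(-6\right) 1423 - \frac{4326}{1189}\right) = 5029 \left(-8538 - \frac{4326}{1189}\right) = 5029 \left(- \frac{10156008}{1189}\right) = - \frac{51074564232}{1189}$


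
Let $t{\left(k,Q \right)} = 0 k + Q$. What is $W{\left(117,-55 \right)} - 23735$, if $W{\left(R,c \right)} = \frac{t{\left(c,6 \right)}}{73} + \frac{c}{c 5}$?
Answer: $- \frac{8663172}{365} \approx -23735.0$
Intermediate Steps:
$t{\left(k,Q \right)} = Q$ ($t{\left(k,Q \right)} = 0 + Q = Q$)
$W{\left(R,c \right)} = \frac{103}{365}$ ($W{\left(R,c \right)} = \frac{6}{73} + \frac{c}{c 5} = 6 \cdot \frac{1}{73} + \frac{c}{5 c} = \frac{6}{73} + c \frac{1}{5 c} = \frac{6}{73} + \frac{1}{5} = \frac{103}{365}$)
$W{\left(117,-55 \right)} - 23735 = \frac{103}{365} - 23735 = - \frac{8663172}{365}$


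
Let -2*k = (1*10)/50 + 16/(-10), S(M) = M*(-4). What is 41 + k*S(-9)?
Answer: 331/5 ≈ 66.200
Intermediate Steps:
S(M) = -4*M
k = 7/10 (k = -((1*10)/50 + 16/(-10))/2 = -(10*(1/50) + 16*(-1/10))/2 = -(1/5 - 8/5)/2 = -1/2*(-7/5) = 7/10 ≈ 0.70000)
41 + k*S(-9) = 41 + 7*(-4*(-9))/10 = 41 + (7/10)*36 = 41 + 126/5 = 331/5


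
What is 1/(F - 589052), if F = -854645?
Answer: -1/1443697 ≈ -6.9267e-7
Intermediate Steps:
1/(F - 589052) = 1/(-854645 - 589052) = 1/(-1443697) = -1/1443697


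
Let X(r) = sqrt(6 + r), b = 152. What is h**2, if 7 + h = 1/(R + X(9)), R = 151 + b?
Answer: 34374290420/702178203 + 214085*sqrt(15)/1404356406 ≈ 48.954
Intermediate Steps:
R = 303 (R = 151 + 152 = 303)
h = -7 + 1/(303 + sqrt(15)) (h = -7 + 1/(303 + sqrt(6 + 9)) = -7 + 1/(303 + sqrt(15)) ≈ -6.9967)
h**2 = (-214085/30598 - sqrt(15)/91794)**2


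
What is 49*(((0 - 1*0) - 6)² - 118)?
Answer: -4018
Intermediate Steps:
49*(((0 - 1*0) - 6)² - 118) = 49*(((0 + 0) - 6)² - 118) = 49*((0 - 6)² - 118) = 49*((-6)² - 118) = 49*(36 - 118) = 49*(-82) = -4018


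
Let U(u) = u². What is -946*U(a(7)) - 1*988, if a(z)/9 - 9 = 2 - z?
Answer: -1227004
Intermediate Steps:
a(z) = 99 - 9*z (a(z) = 81 + 9*(2 - z) = 81 + (18 - 9*z) = 99 - 9*z)
-946*U(a(7)) - 1*988 = -946*(99 - 9*7)² - 1*988 = -946*(99 - 63)² - 988 = -946*36² - 988 = -946*1296 - 988 = -1226016 - 988 = -1227004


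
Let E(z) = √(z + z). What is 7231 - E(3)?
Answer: 7231 - √6 ≈ 7228.5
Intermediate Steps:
E(z) = √2*√z (E(z) = √(2*z) = √2*√z)
7231 - E(3) = 7231 - √2*√3 = 7231 - √6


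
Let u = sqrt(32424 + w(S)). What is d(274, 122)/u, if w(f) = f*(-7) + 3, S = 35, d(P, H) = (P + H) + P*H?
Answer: 16912*sqrt(32182)/16091 ≈ 188.55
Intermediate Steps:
d(P, H) = H + P + H*P (d(P, H) = (H + P) + H*P = H + P + H*P)
w(f) = 3 - 7*f (w(f) = -7*f + 3 = 3 - 7*f)
u = sqrt(32182) (u = sqrt(32424 + (3 - 7*35)) = sqrt(32424 + (3 - 245)) = sqrt(32424 - 242) = sqrt(32182) ≈ 179.39)
d(274, 122)/u = (122 + 274 + 122*274)/(sqrt(32182)) = (122 + 274 + 33428)*(sqrt(32182)/32182) = 33824*(sqrt(32182)/32182) = 16912*sqrt(32182)/16091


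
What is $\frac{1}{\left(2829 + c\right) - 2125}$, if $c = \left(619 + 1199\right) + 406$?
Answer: $\frac{1}{2928} \approx 0.00034153$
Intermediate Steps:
$c = 2224$ ($c = 1818 + 406 = 2224$)
$\frac{1}{\left(2829 + c\right) - 2125} = \frac{1}{\left(2829 + 2224\right) - 2125} = \frac{1}{5053 - 2125} = \frac{1}{2928}$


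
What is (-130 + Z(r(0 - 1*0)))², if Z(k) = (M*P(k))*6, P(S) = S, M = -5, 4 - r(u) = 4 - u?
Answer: 16900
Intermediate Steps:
r(u) = u (r(u) = 4 - (4 - u) = 4 + (-4 + u) = u)
Z(k) = -30*k (Z(k) = -5*k*6 = -30*k)
(-130 + Z(r(0 - 1*0)))² = (-130 - 30*(0 - 1*0))² = (-130 - 30*(0 + 0))² = (-130 - 30*0)² = (-130 + 0)² = (-130)² = 16900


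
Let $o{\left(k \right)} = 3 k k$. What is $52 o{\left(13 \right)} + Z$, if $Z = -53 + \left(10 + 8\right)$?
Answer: $26329$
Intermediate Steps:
$Z = -35$ ($Z = -53 + 18 = -35$)
$o{\left(k \right)} = 3 k^{2}$
$52 o{\left(13 \right)} + Z = 52 \cdot 3 \cdot 13^{2} - 35 = 52 \cdot 3 \cdot 169 - 35 = 52 \cdot 507 - 35 = 26364 - 35 = 26329$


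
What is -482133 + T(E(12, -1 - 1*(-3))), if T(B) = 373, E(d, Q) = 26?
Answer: -481760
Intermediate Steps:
-482133 + T(E(12, -1 - 1*(-3))) = -482133 + 373 = -481760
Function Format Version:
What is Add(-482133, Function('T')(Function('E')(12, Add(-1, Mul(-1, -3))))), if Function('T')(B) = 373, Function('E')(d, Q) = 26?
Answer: -481760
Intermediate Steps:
Add(-482133, Function('T')(Function('E')(12, Add(-1, Mul(-1, -3))))) = Add(-482133, 373) = -481760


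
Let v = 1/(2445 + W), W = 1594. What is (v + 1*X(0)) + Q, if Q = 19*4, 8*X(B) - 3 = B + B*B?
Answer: 2467837/32312 ≈ 76.375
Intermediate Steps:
X(B) = 3/8 + B/8 + B**2/8 (X(B) = 3/8 + (B + B*B)/8 = 3/8 + (B + B**2)/8 = 3/8 + (B/8 + B**2/8) = 3/8 + B/8 + B**2/8)
v = 1/4039 (v = 1/(2445 + 1594) = 1/4039 ≈ 0.00024759)
Q = 76
(v + 1*X(0)) + Q = (1/4039 + 1*(3/8 + (1/8)*0 + (1/8)*0**2)) + 76 = (1/4039 + 1*(3/8 + 0 + (1/8)*0)) + 76 = (1/4039 + 1*(3/8 + 0 + 0)) + 76 = (1/4039 + 1*(3/8)) + 76 = (1/4039 + 3/8) + 76 = 12125/32312 + 76 = 2467837/32312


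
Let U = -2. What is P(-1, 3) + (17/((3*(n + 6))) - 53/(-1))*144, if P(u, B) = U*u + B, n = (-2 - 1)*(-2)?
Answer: 7705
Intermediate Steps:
n = 6 (n = -3*(-2) = 6)
P(u, B) = B - 2*u (P(u, B) = -2*u + B = B - 2*u)
P(-1, 3) + (17/((3*(n + 6))) - 53/(-1))*144 = (3 - 2*(-1)) + (17/((3*(6 + 6))) - 53/(-1))*144 = (3 + 2) + (17/((3*12)) - 53*(-1))*144 = 5 + (17/36 + 53)*144 = 5 + (1925/36)*144 = 5 + 7700 = 7705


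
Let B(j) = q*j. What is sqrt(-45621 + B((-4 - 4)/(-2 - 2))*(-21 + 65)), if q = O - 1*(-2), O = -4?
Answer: I*sqrt(45797) ≈ 214.0*I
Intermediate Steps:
q = -2 (q = -4 - 1*(-2) = -4 + 2 = -2)
B(j) = -2*j
sqrt(-45621 + B((-4 - 4)/(-2 - 2))*(-21 + 65)) = sqrt(-45621 + (-2*(-4 - 4)/(-2 - 2))*(-21 + 65)) = sqrt(-45621 - (-16)/(-4)*44) = sqrt(-45621 - (-16)*(-1)/4*44) = sqrt(-45621 - 2*2*44) = sqrt(-45621 - 4*44) = sqrt(-45621 - 176) = sqrt(-45797) = I*sqrt(45797)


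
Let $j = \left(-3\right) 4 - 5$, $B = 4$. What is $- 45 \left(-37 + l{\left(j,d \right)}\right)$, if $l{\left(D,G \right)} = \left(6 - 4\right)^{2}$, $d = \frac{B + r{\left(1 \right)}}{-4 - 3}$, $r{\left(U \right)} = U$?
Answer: $1485$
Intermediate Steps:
$d = - \frac{5}{7}$ ($d = \frac{4 + 1}{-4 - 3} = \frac{5}{-7} = 5 \left(- \frac{1}{7}\right) = - \frac{5}{7} \approx -0.71429$)
$j = -17$ ($j = -12 - 5 = -17$)
$l{\left(D,G \right)} = 4$ ($l{\left(D,G \right)} = 2^{2} = 4$)
$- 45 \left(-37 + l{\left(j,d \right)}\right) = - 45 \left(-37 + 4\right) = \left(-45\right) \left(-33\right) = 1485$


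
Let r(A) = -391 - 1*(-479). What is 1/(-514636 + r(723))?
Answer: -1/514548 ≈ -1.9435e-6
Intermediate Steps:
r(A) = 88 (r(A) = -391 + 479 = 88)
1/(-514636 + r(723)) = 1/(-514636 + 88) = 1/(-514548) = -1/514548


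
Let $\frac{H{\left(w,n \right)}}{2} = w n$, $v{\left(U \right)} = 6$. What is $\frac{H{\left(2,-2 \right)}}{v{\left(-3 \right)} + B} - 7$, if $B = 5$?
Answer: $- \frac{85}{11} \approx -7.7273$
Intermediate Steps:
$H{\left(w,n \right)} = 2 n w$ ($H{\left(w,n \right)} = 2 w n = 2 n w$)
$\frac{H{\left(2,-2 \right)}}{v{\left(-3 \right)} + B} - 7 = \frac{2 \left(-2\right) 2}{6 + 5} - 7 = - \frac{8}{11} - 7 = - \frac{85}{11}$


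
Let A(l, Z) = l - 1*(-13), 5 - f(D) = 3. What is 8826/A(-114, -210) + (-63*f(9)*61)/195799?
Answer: -1728898260/19775699 ≈ -87.425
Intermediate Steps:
f(D) = 2 (f(D) = 5 - 1*3 = 5 - 3 = 2)
A(l, Z) = 13 + l (A(l, Z) = l + 13 = 13 + l)
8826/A(-114, -210) + (-63*f(9)*61)/195799 = 8826/(13 - 114) + (-63*2*61)/195799 = 8826/(-101) - 126*61*(1/195799) = 8826*(-1/101) - 7686*1/195799 = -8826/101 - 7686/195799 = -1728898260/19775699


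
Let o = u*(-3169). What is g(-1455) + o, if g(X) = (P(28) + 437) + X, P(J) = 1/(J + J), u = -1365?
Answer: 242181353/56 ≈ 4.3247e+6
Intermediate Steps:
P(J) = 1/(2*J)
g(X) = 24473/56 + X (g(X) = ((½)/28 + 437) + X = ((½)*(1/28) + 437) + X = (1/56 + 437) + X = 24473/56 + X)
o = 4325685 (o = -1365*(-3169) = 4325685)
g(-1455) + o = (24473/56 - 1455) + 4325685 = -57007/56 + 4325685 = 242181353/56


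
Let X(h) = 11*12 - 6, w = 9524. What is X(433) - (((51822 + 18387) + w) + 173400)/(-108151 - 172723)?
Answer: 35643257/280874 ≈ 126.90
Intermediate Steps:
X(h) = 126 (X(h) = 132 - 6 = 126)
X(433) - (((51822 + 18387) + w) + 173400)/(-108151 - 172723) = 126 - (((51822 + 18387) + 9524) + 173400)/(-108151 - 172723) = 126 - ((70209 + 9524) + 173400)/(-280874) = 126 - (79733 + 173400)*(-1)/280874 = 126 - 253133*(-1)/280874 = 126 - 1*(-253133/280874) = 126 + 253133/280874 = 35643257/280874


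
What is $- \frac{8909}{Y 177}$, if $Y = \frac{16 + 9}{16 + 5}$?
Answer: $- \frac{1057}{25} \approx -42.28$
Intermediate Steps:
$Y = \frac{25}{21} \approx 1.1905$
$- \frac{8909}{Y 177} = - \frac{8909}{\frac{25}{21} \cdot 177} = - \frac{8909}{\frac{1475}{7}} = \left(-8909\right) \frac{7}{1475} = - \frac{1057}{25}$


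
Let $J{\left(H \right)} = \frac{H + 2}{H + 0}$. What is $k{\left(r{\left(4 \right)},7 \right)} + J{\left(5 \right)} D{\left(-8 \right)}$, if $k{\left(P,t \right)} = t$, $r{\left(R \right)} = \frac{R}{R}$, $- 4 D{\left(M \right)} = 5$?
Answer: $\frac{21}{4} \approx 5.25$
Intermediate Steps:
$D{\left(M \right)} = - \frac{5}{4}$ ($D{\left(M \right)} = \left(- \frac{1}{4}\right) 5 = - \frac{5}{4}$)
$r{\left(R \right)} = 1$
$J{\left(H \right)} = \frac{2 + H}{H}$
$k{\left(r{\left(4 \right)},7 \right)} + J{\left(5 \right)} D{\left(-8 \right)} = 7 + \frac{2 + 5}{5} \left(- \frac{5}{4}\right) = 7 + \frac{1}{5} \cdot 7 \left(- \frac{5}{4}\right) = 7 + \frac{7}{5} \left(- \frac{5}{4}\right) = 7 - \frac{7}{4} = \frac{21}{4}$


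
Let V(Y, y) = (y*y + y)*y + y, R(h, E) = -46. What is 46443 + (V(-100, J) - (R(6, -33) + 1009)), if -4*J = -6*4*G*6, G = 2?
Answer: 423984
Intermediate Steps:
J = 72 (J = -(-3)*(4*2)*6/2 = -(-3)*8*6/2 = -(-3)*48/2 = -¼*(-288) = 72)
V(Y, y) = y + y*(y + y²) (V(Y, y) = (y² + y)*y + y = (y + y²)*y + y = y*(y + y²) + y = y + y*(y + y²))
46443 + (V(-100, J) - (R(6, -33) + 1009)) = 46443 + (72*(1 + 72 + 72²) - (-46 + 1009)) = 46443 + (72*(1 + 72 + 5184) - 1*963) = 46443 + (72*5257 - 963) = 46443 + (378504 - 963) = 46443 + 377541 = 423984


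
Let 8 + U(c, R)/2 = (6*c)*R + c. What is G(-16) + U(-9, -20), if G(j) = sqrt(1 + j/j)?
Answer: 2126 + sqrt(2) ≈ 2127.4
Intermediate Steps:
G(j) = sqrt(2) (G(j) = sqrt(1 + 1) = sqrt(2))
U(c, R) = -16 + 2*c + 12*R*c (U(c, R) = -16 + 2*((6*c)*R + c) = -16 + 2*(6*R*c + c) = -16 + 2*(c + 6*R*c) = -16 + (2*c + 12*R*c) = -16 + 2*c + 12*R*c)
G(-16) + U(-9, -20) = sqrt(2) + (-16 + 2*(-9) + 12*(-20)*(-9)) = sqrt(2) + (-16 - 18 + 2160) = sqrt(2) + 2126 = 2126 + sqrt(2)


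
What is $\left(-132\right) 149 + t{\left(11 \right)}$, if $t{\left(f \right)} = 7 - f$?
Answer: $-19672$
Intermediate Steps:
$\left(-132\right) 149 + t{\left(11 \right)} = \left(-132\right) 149 + \left(7 - 11\right) = -19668 + \left(7 - 11\right) = -19668 - 4 = -19672$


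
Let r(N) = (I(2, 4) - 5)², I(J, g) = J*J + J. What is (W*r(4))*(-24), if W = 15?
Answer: -360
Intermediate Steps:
I(J, g) = J + J² (I(J, g) = J² + J = J + J²)
r(N) = 1 (r(N) = (2*(1 + 2) - 5)² = (2*3 - 5)² = (6 - 5)² = 1² = 1)
(W*r(4))*(-24) = (15*1)*(-24) = 15*(-24) = -360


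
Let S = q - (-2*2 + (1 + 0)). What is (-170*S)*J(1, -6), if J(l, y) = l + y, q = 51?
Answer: 45900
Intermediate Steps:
S = 54 (S = 51 - (-2*2 + (1 + 0)) = 51 - (-4 + 1) = 51 - 1*(-3) = 51 + 3 = 54)
(-170*S)*J(1, -6) = (-170*54)*(1 - 6) = -9180*(-5) = 45900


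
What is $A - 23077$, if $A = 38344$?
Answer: $15267$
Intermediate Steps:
$A - 23077 = 38344 - 23077 = 15267$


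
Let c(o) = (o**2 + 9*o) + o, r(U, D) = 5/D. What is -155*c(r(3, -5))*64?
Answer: 89280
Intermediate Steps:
c(o) = o**2 + 10*o
-155*c(r(3, -5))*64 = -155*5/(-5)*(10 + 5/(-5))*64 = -155*5*(-1/5)*(10 + 5*(-1/5))*64 = -(-155)*(10 - 1)*64 = -(-155)*9*64 = -155*(-9)*64 = 1395*64 = 89280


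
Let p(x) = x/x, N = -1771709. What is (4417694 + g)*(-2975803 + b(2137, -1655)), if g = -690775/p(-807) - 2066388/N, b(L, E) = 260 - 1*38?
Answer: -19647814906311582179/1771709 ≈ -1.1090e+13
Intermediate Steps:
b(L, E) = 222 (b(L, E) = 260 - 38 = 222)
p(x) = 1
g = -1223850218087/1771709 (g = -690775/1 - 2066388/(-1771709) = -690775*1 - 2066388*(-1/1771709) = -690775 + 2066388/1771709 = -1223850218087/1771709 ≈ -6.9077e+5)
(4417694 + g)*(-2975803 + b(2137, -1655)) = (4417694 - 1223850218087/1771709)*(-2975803 + 222) = (6603018000959/1771709)*(-2975581) = -19647814906311582179/1771709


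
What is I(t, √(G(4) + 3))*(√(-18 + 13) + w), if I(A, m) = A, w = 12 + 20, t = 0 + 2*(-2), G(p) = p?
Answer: -128 - 4*I*√5 ≈ -128.0 - 8.9443*I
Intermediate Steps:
t = -4 (t = 0 - 4 = -4)
w = 32
I(t, √(G(4) + 3))*(√(-18 + 13) + w) = -4*(√(-18 + 13) + 32) = -4*(√(-5) + 32) = -4*(I*√5 + 32) = -4*(32 + I*√5) = -128 - 4*I*√5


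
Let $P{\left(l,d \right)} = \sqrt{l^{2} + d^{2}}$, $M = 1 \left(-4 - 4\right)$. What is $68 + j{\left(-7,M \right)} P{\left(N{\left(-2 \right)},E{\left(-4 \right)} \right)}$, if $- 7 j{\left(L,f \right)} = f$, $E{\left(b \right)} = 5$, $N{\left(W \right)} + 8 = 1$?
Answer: $68 + \frac{8 \sqrt{74}}{7} \approx 77.831$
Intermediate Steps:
$N{\left(W \right)} = -7$ ($N{\left(W \right)} = -8 + 1 = -7$)
$M = -8$ ($M = 1 \left(-8\right) = -8$)
$j{\left(L,f \right)} = - \frac{f}{7}$
$P{\left(l,d \right)} = \sqrt{d^{2} + l^{2}}$
$68 + j{\left(-7,M \right)} P{\left(N{\left(-2 \right)},E{\left(-4 \right)} \right)} = 68 + \left(- \frac{1}{7}\right) \left(-8\right) \sqrt{5^{2} + \left(-7\right)^{2}} = 68 + \frac{8 \sqrt{25 + 49}}{7} = 68 + \frac{8 \sqrt{74}}{7}$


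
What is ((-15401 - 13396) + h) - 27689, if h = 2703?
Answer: -53783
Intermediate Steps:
((-15401 - 13396) + h) - 27689 = ((-15401 - 13396) + 2703) - 27689 = (-28797 + 2703) - 27689 = -26094 - 27689 = -53783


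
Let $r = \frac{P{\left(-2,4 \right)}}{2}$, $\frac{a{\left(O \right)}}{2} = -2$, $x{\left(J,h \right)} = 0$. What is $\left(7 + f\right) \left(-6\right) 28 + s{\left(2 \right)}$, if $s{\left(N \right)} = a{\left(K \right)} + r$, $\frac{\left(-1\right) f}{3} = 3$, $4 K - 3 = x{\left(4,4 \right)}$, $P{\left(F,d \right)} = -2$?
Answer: $331$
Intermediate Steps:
$K = \frac{3}{4}$ ($K = \frac{3}{4} + \frac{1}{4} \cdot 0 = \frac{3}{4} + 0 = \frac{3}{4} \approx 0.75$)
$f = -9$ ($f = \left(-3\right) 3 = -9$)
$a{\left(O \right)} = -4$ ($a{\left(O \right)} = 2 \left(-2\right) = -4$)
$r = -1$ ($r = - \frac{2}{2} = \left(-2\right) \frac{1}{2} = -1$)
$s{\left(N \right)} = -5$ ($s{\left(N \right)} = -4 - 1 = -5$)
$\left(7 + f\right) \left(-6\right) 28 + s{\left(2 \right)} = \left(7 - 9\right) \left(-6\right) 28 - 5 = \left(-2\right) \left(-6\right) 28 - 5 = 12 \cdot 28 - 5 = 336 - 5 = 331$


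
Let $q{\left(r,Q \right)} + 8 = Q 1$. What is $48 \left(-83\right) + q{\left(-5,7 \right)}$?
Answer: $-3985$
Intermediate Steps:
$q{\left(r,Q \right)} = -8 + Q$ ($q{\left(r,Q \right)} = -8 + Q 1 = -8 + Q$)
$48 \left(-83\right) + q{\left(-5,7 \right)} = 48 \left(-83\right) + \left(-8 + 7\right) = -3984 - 1 = -3985$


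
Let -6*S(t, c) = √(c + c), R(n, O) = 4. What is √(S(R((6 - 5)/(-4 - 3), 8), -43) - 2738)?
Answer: √(-98568 - 6*I*√86)/6 ≈ 0.014769 - 52.326*I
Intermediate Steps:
S(t, c) = -√2*√c/6 (S(t, c) = -√(c + c)/6 = -√2*√c/6)
√(S(R((6 - 5)/(-4 - 3), 8), -43) - 2738) = √(-√2*√(-43)/6 - 2738) = √(-√2*I*√43/6 - 2738) = √(-I*√86/6 - 2738) = √(-2738 - I*√86/6)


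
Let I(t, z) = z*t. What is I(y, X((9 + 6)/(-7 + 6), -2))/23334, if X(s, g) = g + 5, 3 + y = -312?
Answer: -315/7778 ≈ -0.040499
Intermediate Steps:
y = -315 (y = -3 - 312 = -315)
X(s, g) = 5 + g
I(t, z) = t*z
I(y, X((9 + 6)/(-7 + 6), -2))/23334 = -315*(5 - 2)/23334 = -315*3*(1/23334) = -945*1/23334 = -315/7778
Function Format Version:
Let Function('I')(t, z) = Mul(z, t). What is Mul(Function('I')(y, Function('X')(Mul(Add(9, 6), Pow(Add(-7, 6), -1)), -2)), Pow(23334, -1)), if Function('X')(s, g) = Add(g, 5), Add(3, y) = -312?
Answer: Rational(-315, 7778) ≈ -0.040499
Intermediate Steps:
y = -315 (y = Add(-3, -312) = -315)
Function('X')(s, g) = Add(5, g)
Function('I')(t, z) = Mul(t, z)
Mul(Function('I')(y, Function('X')(Mul(Add(9, 6), Pow(Add(-7, 6), -1)), -2)), Pow(23334, -1)) = Mul(Mul(-315, Add(5, -2)), Pow(23334, -1)) = Mul(Mul(-315, 3), Rational(1, 23334)) = Mul(-945, Rational(1, 23334)) = Rational(-315, 7778)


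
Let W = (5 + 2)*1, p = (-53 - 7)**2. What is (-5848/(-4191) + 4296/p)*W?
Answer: 1265747/69850 ≈ 18.121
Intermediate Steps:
p = 3600 (p = (-60)**2 = 3600)
W = 7 (W = 7*1 = 7)
(-5848/(-4191) + 4296/p)*W = (-5848/(-4191) + 4296/3600)*7 = (-5848*(-1/4191) + 4296*(1/3600))*7 = (5848/4191 + 179/150)*7 = (180821/69850)*7 = 1265747/69850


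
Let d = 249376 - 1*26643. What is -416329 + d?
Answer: -193596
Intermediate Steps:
d = 222733 (d = 249376 - 26643 = 222733)
-416329 + d = -416329 + 222733 = -193596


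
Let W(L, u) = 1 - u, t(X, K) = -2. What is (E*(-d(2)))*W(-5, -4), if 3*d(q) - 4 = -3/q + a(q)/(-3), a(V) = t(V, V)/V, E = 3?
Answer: -85/6 ≈ -14.167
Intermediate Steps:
a(V) = -2/V
d(q) = 4/3 - 7/(9*q) (d(q) = 4/3 + (-3/q - 2/q/(-3))/3 = 4/3 + (-3/q - 2/q*(-1/3))/3 = 4/3 + (-3/q + 2/(3*q))/3 = 4/3 + (-7/(3*q))/3 = 4/3 - 7/(9*q))
(E*(-d(2)))*W(-5, -4) = (3*(-(-7 + 12*2)/(9*2)))*(1 - 1*(-4)) = (3*(-(-7 + 24)/(9*2)))*(1 + 4) = (3*(-17/(9*2)))*5 = (3*(-1*17/18))*5 = (3*(-17/18))*5 = -17/6*5 = -85/6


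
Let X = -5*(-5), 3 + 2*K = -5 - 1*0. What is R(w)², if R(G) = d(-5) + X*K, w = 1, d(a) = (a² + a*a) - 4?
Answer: 2916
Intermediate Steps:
K = -4 (K = -3/2 + (-5 - 1*0)/2 = -3/2 + (-5 + 0)/2 = -3/2 + (½)*(-5) = -3/2 - 5/2 = -4)
X = 25
d(a) = -4 + 2*a² (d(a) = (a² + a²) - 4 = 2*a² - 4 = -4 + 2*a²)
R(G) = -54 (R(G) = (-4 + 2*(-5)²) + 25*(-4) = (-4 + 2*25) - 100 = (-4 + 50) - 100 = 46 - 100 = -54)
R(w)² = (-54)² = 2916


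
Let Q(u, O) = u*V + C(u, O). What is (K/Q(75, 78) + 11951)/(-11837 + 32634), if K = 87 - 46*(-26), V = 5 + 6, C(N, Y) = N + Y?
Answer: 11689361/20339466 ≈ 0.57471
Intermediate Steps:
V = 11
Q(u, O) = O + 12*u (Q(u, O) = u*11 + (u + O) = 11*u + (O + u) = O + 12*u)
K = 1283 (K = 87 + 1196 = 1283)
(K/Q(75, 78) + 11951)/(-11837 + 32634) = (1283/(78 + 12*75) + 11951)/(-11837 + 32634) = (1283/(78 + 900) + 11951)/20797 = (1283/978 + 11951)*(1/20797) = (11689361/978)*(1/20797) = 11689361/20339466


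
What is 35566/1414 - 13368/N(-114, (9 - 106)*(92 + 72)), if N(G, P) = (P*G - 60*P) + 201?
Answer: 16405774981/652370817 ≈ 25.148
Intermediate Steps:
N(G, P) = 201 - 60*P + G*P (N(G, P) = (G*P - 60*P) + 201 = (-60*P + G*P) + 201 = 201 - 60*P + G*P)
35566/1414 - 13368/N(-114, (9 - 106)*(92 + 72)) = 35566/1414 - 13368/(201 - 60*(9 - 106)*(92 + 72) - 114*(9 - 106)*(92 + 72)) = 35566*(1/1414) - 13368/(201 - (-5820)*164 - (-11058)*164) = 17783/707 - 13368/(201 - 60*(-15908) - 114*(-15908)) = 17783/707 - 13368/(201 + 954480 + 1813512) = 17783/707 - 13368/2768193 = 17783/707 - 13368*1/2768193 = 17783/707 - 4456/922731 = 16405774981/652370817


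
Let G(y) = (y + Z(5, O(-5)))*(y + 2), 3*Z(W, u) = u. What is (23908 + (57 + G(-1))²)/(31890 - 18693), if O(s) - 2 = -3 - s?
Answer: 244756/118773 ≈ 2.0607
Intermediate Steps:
O(s) = -1 - s (O(s) = 2 + (-3 - s) = -1 - s)
Z(W, u) = u/3
G(y) = (2 + y)*(4/3 + y) (G(y) = (y + (-1 - 1*(-5))/3)*(y + 2) = (y + (-1 + 5)/3)*(2 + y) = (y + (⅓)*4)*(2 + y) = (y + 4/3)*(2 + y) = (4/3 + y)*(2 + y) = (2 + y)*(4/3 + y))
(23908 + (57 + G(-1))²)/(31890 - 18693) = (23908 + (57 + (8/3 + (-1)² + (10/3)*(-1)))²)/(31890 - 18693) = (23908 + (57 + (8/3 + 1 - 10/3))²)/13197 = (23908 + (57 + ⅓)²)*(1/13197) = (23908 + (172/3)²)*(1/13197) = (23908 + 29584/9)*(1/13197) = (244756/9)*(1/13197) = 244756/118773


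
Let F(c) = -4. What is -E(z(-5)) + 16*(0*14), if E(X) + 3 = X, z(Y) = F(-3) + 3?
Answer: 4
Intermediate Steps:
z(Y) = -1 (z(Y) = -4 + 3 = -1)
E(X) = -3 + X
-E(z(-5)) + 16*(0*14) = -(-3 - 1) + 16*(0*14) = -1*(-4) + 16*0 = 4 + 0 = 4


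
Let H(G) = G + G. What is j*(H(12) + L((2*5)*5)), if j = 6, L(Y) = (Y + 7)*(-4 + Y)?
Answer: 15876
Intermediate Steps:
L(Y) = (-4 + Y)*(7 + Y) (L(Y) = (7 + Y)*(-4 + Y) = (-4 + Y)*(7 + Y))
H(G) = 2*G
j*(H(12) + L((2*5)*5)) = 6*(2*12 + (-28 + ((2*5)*5)² + 3*((2*5)*5))) = 6*(24 + (-28 + (10*5)² + 3*(10*5))) = 6*(24 + (-28 + 50² + 3*50)) = 6*(24 + (-28 + 2500 + 150)) = 6*(24 + 2622) = 6*2646 = 15876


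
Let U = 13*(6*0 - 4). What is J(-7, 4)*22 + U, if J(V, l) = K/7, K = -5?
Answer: -474/7 ≈ -67.714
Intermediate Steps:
J(V, l) = -5/7
U = -52 (U = 13*(0 - 4) = 13*(-4) = -52)
J(-7, 4)*22 + U = -5/7*22 - 52 = -110/7 - 52 = -474/7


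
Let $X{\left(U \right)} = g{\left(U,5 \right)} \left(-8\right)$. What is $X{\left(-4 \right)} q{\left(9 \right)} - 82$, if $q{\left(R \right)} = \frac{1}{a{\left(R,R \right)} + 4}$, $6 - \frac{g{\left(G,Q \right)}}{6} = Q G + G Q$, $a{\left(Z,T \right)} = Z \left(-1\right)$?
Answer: $\frac{1798}{5} \approx 359.6$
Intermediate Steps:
$a{\left(Z,T \right)} = - Z$
$g{\left(G,Q \right)} = 36 - 12 G Q$ ($g{\left(G,Q \right)} = 36 - 6 \left(Q G + G Q\right) = 36 - 6 \left(G Q + G Q\right) = 36 - 6 \cdot 2 G Q = 36 - 12 G Q$)
$X{\left(U \right)} = -288 + 480 U$ ($X{\left(U \right)} = \left(36 - 12 U 5\right) \left(-8\right) = \left(36 - 60 U\right) \left(-8\right) = -288 + 480 U$)
$q{\left(R \right)} = \frac{1}{4 - R}$ ($q{\left(R \right)} = \frac{1}{- R + 4} = \frac{1}{4 - R}$)
$X{\left(-4 \right)} q{\left(9 \right)} - 82 = \left(-288 + 480 \left(-4\right)\right) \left(- \frac{1}{-4 + 9}\right) - 82 = \left(-288 - 1920\right) \left(- \frac{1}{5}\right) - 82 = - 2208 \left(\left(-1\right) \frac{1}{5}\right) - 82 = \left(-2208\right) \left(- \frac{1}{5}\right) - 82 = \frac{2208}{5} - 82 = \frac{1798}{5}$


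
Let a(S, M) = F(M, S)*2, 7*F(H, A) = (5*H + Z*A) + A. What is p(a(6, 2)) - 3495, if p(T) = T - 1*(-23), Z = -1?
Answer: -24284/7 ≈ -3469.1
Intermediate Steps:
F(H, A) = 5*H/7 (F(H, A) = ((5*H - A) + A)/7 = ((-A + 5*H) + A)/7 = (5*H)/7 = 5*H/7)
a(S, M) = 10*M/7 (a(S, M) = (5*M/7)*2 = 10*M/7)
p(T) = 23 + T (p(T) = T + 23 = 23 + T)
p(a(6, 2)) - 3495 = (23 + (10/7)*2) - 3495 = (23 + 20/7) - 3495 = 181/7 - 3495 = -24284/7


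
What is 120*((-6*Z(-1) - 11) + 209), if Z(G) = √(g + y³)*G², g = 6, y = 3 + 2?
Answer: 23760 - 720*√131 ≈ 15519.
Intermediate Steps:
y = 5
Z(G) = √131*G² (Z(G) = √(6 + 5³)*G² = √(6 + 125)*G² = √131*G²)
120*((-6*Z(-1) - 11) + 209) = 120*((-6*√131*(-1)² - 11) + 209) = 120*((-6*√131 - 11) + 209) = 120*((-11 - 6*√131) + 209) = 120*(198 - 6*√131) = 23760 - 720*√131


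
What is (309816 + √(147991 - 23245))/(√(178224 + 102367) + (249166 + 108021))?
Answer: 6147902644/7087904021 - 17212*√280591/7087904021 - √35002604886/127582272378 + 357187*√124746/127582272378 ≈ 0.86708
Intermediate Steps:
(309816 + √(147991 - 23245))/(√(178224 + 102367) + (249166 + 108021)) = (309816 + √124746)/(√280591 + 357187) = (309816 + √124746)/(357187 + √280591)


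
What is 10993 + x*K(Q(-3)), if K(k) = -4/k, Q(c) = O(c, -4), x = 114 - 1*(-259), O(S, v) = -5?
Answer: 56457/5 ≈ 11291.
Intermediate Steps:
x = 373 (x = 114 + 259 = 373)
Q(c) = -5
10993 + x*K(Q(-3)) = 10993 + 373*(-4/(-5)) = 10993 + 373*(-4*(-1/5)) = 10993 + 373*(4/5) = 10993 + 1492/5 = 56457/5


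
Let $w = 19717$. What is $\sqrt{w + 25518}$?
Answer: $\sqrt{45235} \approx 212.69$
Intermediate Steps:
$\sqrt{w + 25518} = \sqrt{19717 + 25518} = \sqrt{45235}$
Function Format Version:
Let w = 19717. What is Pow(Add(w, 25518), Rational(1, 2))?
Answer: Pow(45235, Rational(1, 2)) ≈ 212.69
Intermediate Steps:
Pow(Add(w, 25518), Rational(1, 2)) = Pow(Add(19717, 25518), Rational(1, 2)) = Pow(45235, Rational(1, 2))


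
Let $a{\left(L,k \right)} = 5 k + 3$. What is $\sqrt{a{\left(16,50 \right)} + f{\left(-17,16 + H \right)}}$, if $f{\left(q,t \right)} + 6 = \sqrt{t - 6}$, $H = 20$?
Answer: $\sqrt{247 + \sqrt{30}} \approx 15.89$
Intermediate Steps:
$f{\left(q,t \right)} = -6 + \sqrt{-6 + t}$ ($f{\left(q,t \right)} = -6 + \sqrt{t - 6} = -6 + \sqrt{-6 + t}$)
$a{\left(L,k \right)} = 3 + 5 k$
$\sqrt{a{\left(16,50 \right)} + f{\left(-17,16 + H \right)}} = \sqrt{\left(3 + 5 \cdot 50\right) - \left(6 - \sqrt{-6 + \left(16 + 20\right)}\right)} = \sqrt{\left(3 + 250\right) - \left(6 - \sqrt{-6 + 36}\right)} = \sqrt{253 - \left(6 - \sqrt{30}\right)} = \sqrt{247 + \sqrt{30}}$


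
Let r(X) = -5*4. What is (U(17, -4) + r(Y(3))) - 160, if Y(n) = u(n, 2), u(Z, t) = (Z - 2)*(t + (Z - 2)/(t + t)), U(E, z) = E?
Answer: -163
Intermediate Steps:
u(Z, t) = (-2 + Z)*(t + (-2 + Z)/(2*t)) (u(Z, t) = (-2 + Z)*(t + (-2 + Z)/((2*t))) = (-2 + Z)*(t + (-2 + Z)*(1/(2*t))) = (-2 + Z)*(t + (-2 + Z)/(2*t)))
Y(n) = -3 + n + n**2/4 (Y(n) = (1/2)*(4 + n**2 - 4*n + 2*2**2*(-2 + n))/2 = (1/2)*(1/2)*(4 + n**2 - 4*n + 2*4*(-2 + n)) = (1/2)*(1/2)*(4 + n**2 - 4*n + (-16 + 8*n)) = (1/2)*(1/2)*(-12 + n**2 + 4*n) = -3 + n + n**2/4)
r(X) = -20
(U(17, -4) + r(Y(3))) - 160 = (17 - 20) - 160 = -3 - 160 = -163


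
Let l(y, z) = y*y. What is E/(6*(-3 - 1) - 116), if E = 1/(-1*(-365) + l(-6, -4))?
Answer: -1/56140 ≈ -1.7813e-5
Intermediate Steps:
l(y, z) = y²
E = 1/401 (E = 1/(-1*(-365) + (-6)²) = 1/(365 + 36) = 1/401 ≈ 0.0024938)
E/(6*(-3 - 1) - 116) = 1/(401*(6*(-3 - 1) - 116)) = 1/(401*(6*(-4) - 116)) = 1/(401*(-24 - 116)) = (1/401)/(-140) = (1/401)*(-1/140) = -1/56140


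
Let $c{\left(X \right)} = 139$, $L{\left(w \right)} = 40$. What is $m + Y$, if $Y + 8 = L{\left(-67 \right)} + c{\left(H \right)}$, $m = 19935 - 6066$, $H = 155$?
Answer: $14040$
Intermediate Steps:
$m = 13869$
$Y = 171$ ($Y = -8 + \left(40 + 139\right) = -8 + 179 = 171$)
$m + Y = 13869 + 171 = 14040$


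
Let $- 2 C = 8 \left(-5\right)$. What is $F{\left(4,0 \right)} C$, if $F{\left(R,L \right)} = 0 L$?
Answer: $0$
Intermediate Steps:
$F{\left(R,L \right)} = 0$
$C = 20$ ($C = - \frac{8 \left(-5\right)}{2} = \left(- \frac{1}{2}\right) \left(-40\right) = 20$)
$F{\left(4,0 \right)} C = 0 \cdot 20 = 0$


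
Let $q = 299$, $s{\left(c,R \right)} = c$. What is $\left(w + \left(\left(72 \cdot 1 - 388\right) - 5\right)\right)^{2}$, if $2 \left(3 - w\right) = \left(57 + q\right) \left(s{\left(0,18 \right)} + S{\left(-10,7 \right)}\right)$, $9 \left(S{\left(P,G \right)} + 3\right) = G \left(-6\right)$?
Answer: $\frac{9859600}{9} \approx 1.0955 \cdot 10^{6}$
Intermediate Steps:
$S{\left(P,G \right)} = -3 - \frac{2 G}{3}$ ($S{\left(P,G \right)} = -3 + \frac{G \left(-6\right)}{9} = -3 + \frac{\left(-6\right) G}{9} = -3 - \frac{2 G}{3}$)
$w = \frac{4103}{3}$ ($w = 3 - \frac{\left(57 + 299\right) \left(0 - \frac{23}{3}\right)}{2} = 3 - \frac{356 \left(0 - \frac{23}{3}\right)}{2} = 3 - \frac{356 \left(- \frac{23}{3}\right)}{2} = 3 - - \frac{4094}{3} = 3 + \frac{4094}{3} = \frac{4103}{3} \approx 1367.7$)
$\left(w + \left(\left(72 \cdot 1 - 388\right) - 5\right)\right)^{2} = \left(\frac{4103}{3} + \left(\left(72 \cdot 1 - 388\right) - 5\right)\right)^{2} = \left(\frac{4103}{3} + \left(\left(72 - 388\right) - 5\right)\right)^{2} = \left(\frac{4103}{3} - 321\right)^{2} = \left(\frac{3140}{3}\right)^{2} = \frac{9859600}{9}$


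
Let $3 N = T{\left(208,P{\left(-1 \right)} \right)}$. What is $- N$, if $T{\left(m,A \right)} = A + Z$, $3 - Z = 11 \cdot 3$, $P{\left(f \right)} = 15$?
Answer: $5$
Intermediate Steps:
$Z = -30$ ($Z = 3 - 11 \cdot 3 = 3 - 33 = -30$)
$T{\left(m,A \right)} = -30 + A$ ($T{\left(m,A \right)} = A - 30 = -30 + A$)
$N = -5$ ($N = \frac{-30 + 15}{3} = \frac{1}{3} \left(-15\right) = -5$)
$- N = \left(-1\right) \left(-5\right) = 5$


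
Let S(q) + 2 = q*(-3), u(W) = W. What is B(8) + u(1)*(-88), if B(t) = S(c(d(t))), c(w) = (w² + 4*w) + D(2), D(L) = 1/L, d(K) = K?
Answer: -759/2 ≈ -379.50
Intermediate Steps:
c(w) = ½ + w² + 4*w (c(w) = (w² + 4*w) + 1/2 = (w² + 4*w) + ½ = ½ + w² + 4*w)
S(q) = -2 - 3*q (S(q) = -2 + q*(-3) = -2 - 3*q)
B(t) = -7/2 - 12*t - 3*t² (B(t) = -2 - 3*(½ + t² + 4*t) = -2 + (-3/2 - 12*t - 3*t²) = -7/2 - 12*t - 3*t²)
B(8) + u(1)*(-88) = (-7/2 - 12*8 - 3*8²) + 1*(-88) = (-7/2 - 96 - 3*64) - 88 = (-7/2 - 96 - 192) - 88 = -583/2 - 88 = -759/2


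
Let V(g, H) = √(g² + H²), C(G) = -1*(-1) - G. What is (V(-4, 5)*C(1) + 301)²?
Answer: 90601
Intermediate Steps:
C(G) = 1 - G
V(g, H) = √(H² + g²)
(V(-4, 5)*C(1) + 301)² = (√(5² + (-4)²)*(1 - 1*1) + 301)² = (√(25 + 16)*(1 - 1) + 301)² = (√41*0 + 301)² = (0 + 301)² = 301² = 90601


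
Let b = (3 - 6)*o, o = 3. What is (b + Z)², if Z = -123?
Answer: 17424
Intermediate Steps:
b = -9 (b = (3 - 6)*3 = -3*3 = -9)
(b + Z)² = (-9 - 123)² = (-132)² = 17424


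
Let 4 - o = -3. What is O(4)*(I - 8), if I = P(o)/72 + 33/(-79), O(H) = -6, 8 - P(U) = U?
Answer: 47801/948 ≈ 50.423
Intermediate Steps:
o = 7 (o = 4 - 1*(-3) = 4 + 3 = 7)
P(U) = 8 - U
I = -2297/5688 (I = (8 - 1*7)/72 + 33/(-79) = (8 - 7)*(1/72) + 33*(-1/79) = 1*(1/72) - 33/79 = 1/72 - 33/79 = -2297/5688 ≈ -0.40383)
O(4)*(I - 8) = -6*(-2297/5688 - 8) = -6*(-47801/5688) = 47801/948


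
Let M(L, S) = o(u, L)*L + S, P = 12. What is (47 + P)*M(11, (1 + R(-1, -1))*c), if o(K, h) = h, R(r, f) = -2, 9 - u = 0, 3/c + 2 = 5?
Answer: 7080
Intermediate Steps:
c = 1 (c = 3/(-2 + 5) = 3/3 = 3*(⅓) = 1)
u = 9 (u = 9 - 1*0 = 9 + 0 = 9)
M(L, S) = S + L² (M(L, S) = L*L + S = L² + S = S + L²)
(47 + P)*M(11, (1 + R(-1, -1))*c) = (47 + 12)*((1 - 2)*1 + 11²) = 59*(-1*1 + 121) = 59*(-1 + 121) = 59*120 = 7080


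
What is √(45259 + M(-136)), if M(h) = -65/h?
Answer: 3*√23253314/68 ≈ 212.74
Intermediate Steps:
√(45259 + M(-136)) = √(45259 - 65/(-136)) = √(45259 - 65*(-1/136)) = √(45259 + 65/136) = √(6155289/136) = 3*√23253314/68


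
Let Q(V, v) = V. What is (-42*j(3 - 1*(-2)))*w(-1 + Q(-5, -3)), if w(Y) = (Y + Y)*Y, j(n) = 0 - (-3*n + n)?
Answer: -30240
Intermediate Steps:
j(n) = 2*n (j(n) = 0 - (-2)*n = 0 + 2*n = 2*n)
w(Y) = 2*Y**2 (w(Y) = (2*Y)*Y = 2*Y**2)
(-42*j(3 - 1*(-2)))*w(-1 + Q(-5, -3)) = (-84*(3 - 1*(-2)))*(2*(-1 - 5)**2) = (-84*(3 + 2))*(2*(-6)**2) = (-84*5)*(2*36) = -42*10*72 = -420*72 = -30240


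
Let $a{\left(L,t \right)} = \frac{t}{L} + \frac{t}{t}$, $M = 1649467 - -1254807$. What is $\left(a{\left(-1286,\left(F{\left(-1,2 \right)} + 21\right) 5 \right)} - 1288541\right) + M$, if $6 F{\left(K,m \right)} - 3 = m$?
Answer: $\frac{12467002889}{7716} \approx 1.6157 \cdot 10^{6}$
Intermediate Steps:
$M = 2904274$ ($M = 1649467 + 1254807 = 2904274$)
$F{\left(K,m \right)} = \frac{1}{2} + \frac{m}{6}$
$a{\left(L,t \right)} = 1 + \frac{t}{L}$ ($a{\left(L,t \right)} = \frac{t}{L} + 1 = 1 + \frac{t}{L}$)
$\left(a{\left(-1286,\left(F{\left(-1,2 \right)} + 21\right) 5 \right)} - 1288541\right) + M = \left(\frac{-1286 + \left(\left(\frac{1}{2} + \frac{1}{6} \cdot 2\right) + 21\right) 5}{-1286} - 1288541\right) + 2904274 = \left(- \frac{-1286 + \left(\left(\frac{1}{2} + \frac{1}{3}\right) + 21\right) 5}{1286} - 1288541\right) + 2904274 = \left(- \frac{-1286 + \left(\frac{5}{6} + 21\right) 5}{1286} - 1288541\right) + 2904274 = \left(- \frac{-1286 + \frac{131}{6} \cdot 5}{1286} - 1288541\right) + 2904274 = \left(- \frac{-1286 + \frac{655}{6}}{1286} - 1288541\right) + 2904274 = \left(\left(- \frac{1}{1286}\right) \left(- \frac{7061}{6}\right) - 1288541\right) + 2904274 = \left(\frac{7061}{7716} - 1288541\right) + 2904274 = - \frac{9942375295}{7716} + 2904274 = \frac{12467002889}{7716}$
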